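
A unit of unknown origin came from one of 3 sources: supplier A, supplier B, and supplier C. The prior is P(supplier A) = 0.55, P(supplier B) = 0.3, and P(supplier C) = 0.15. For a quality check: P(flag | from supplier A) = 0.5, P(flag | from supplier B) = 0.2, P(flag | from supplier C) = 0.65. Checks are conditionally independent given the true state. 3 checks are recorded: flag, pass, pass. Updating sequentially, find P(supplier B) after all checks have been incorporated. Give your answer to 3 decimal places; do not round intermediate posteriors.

0.322

After 'flag': normaliser = 0.5·0.5500 + 0.2·0.3000 + 0.65·0.1500; P(supplier A) ≈ 0.6358, P(supplier B) ≈ 0.1387, P(supplier C) ≈ 0.2254
After 'pass': normaliser = 0.5·0.6358 + 0.8·0.1387 + 0.35·0.2254; P(supplier A) ≈ 0.6261, P(supplier B) ≈ 0.2186, P(supplier C) ≈ 0.1554
After 'pass': normaliser = 0.5·0.6261 + 0.8·0.2186 + 0.35·0.1554; P(supplier A) ≈ 0.5773, P(supplier B) ≈ 0.3224, P(supplier C) ≈ 0.1003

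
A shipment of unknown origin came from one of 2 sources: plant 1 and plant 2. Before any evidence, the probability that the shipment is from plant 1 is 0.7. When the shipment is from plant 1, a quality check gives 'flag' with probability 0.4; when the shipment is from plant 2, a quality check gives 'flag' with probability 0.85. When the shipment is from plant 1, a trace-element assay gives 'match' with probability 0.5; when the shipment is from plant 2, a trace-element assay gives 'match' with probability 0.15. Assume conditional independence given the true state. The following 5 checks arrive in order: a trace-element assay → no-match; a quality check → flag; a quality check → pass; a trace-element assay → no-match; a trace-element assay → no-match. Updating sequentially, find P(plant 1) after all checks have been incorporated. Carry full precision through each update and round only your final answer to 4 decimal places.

After a trace-element assay='no-match': P(plant 1) = 0.5·0.7000 / (0.5·0.7000 + 0.85·0.3000) ≈ 0.5785
After a quality check='flag': P(plant 1) = 0.4·0.5785 / (0.4·0.5785 + 0.85·0.4215) ≈ 0.3924
After a quality check='pass': P(plant 1) = 0.6·0.3924 / (0.6·0.3924 + 0.15·0.6076) ≈ 0.7210
After a trace-element assay='no-match': P(plant 1) = 0.5·0.7210 / (0.5·0.7210 + 0.85·0.2790) ≈ 0.6031
After a trace-element assay='no-match': P(plant 1) = 0.5·0.6031 / (0.5·0.6031 + 0.85·0.3969) ≈ 0.4720

0.4720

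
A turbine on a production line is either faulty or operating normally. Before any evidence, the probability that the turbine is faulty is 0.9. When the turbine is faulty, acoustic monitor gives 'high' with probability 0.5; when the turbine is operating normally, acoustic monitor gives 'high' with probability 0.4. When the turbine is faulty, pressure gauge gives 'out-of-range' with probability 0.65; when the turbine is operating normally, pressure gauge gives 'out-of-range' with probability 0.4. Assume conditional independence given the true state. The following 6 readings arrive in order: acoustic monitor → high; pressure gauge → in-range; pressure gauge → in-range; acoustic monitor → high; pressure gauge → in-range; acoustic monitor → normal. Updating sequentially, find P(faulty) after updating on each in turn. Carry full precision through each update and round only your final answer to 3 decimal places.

After acoustic monitor='high': P(faulty) = 0.5·0.9000 / (0.5·0.9000 + 0.4·0.1000) ≈ 0.9184
After pressure gauge='in-range': P(faulty) = 0.35·0.9184 / (0.35·0.9184 + 0.6·0.0816) ≈ 0.8678
After pressure gauge='in-range': P(faulty) = 0.35·0.8678 / (0.35·0.8678 + 0.6·0.1322) ≈ 0.7929
After acoustic monitor='high': P(faulty) = 0.5·0.7929 / (0.5·0.7929 + 0.4·0.2071) ≈ 0.8271
After pressure gauge='in-range': P(faulty) = 0.35·0.8271 / (0.35·0.8271 + 0.6·0.1729) ≈ 0.7362
After acoustic monitor='normal': P(faulty) = 0.5·0.7362 / (0.5·0.7362 + 0.6·0.2638) ≈ 0.6993

0.699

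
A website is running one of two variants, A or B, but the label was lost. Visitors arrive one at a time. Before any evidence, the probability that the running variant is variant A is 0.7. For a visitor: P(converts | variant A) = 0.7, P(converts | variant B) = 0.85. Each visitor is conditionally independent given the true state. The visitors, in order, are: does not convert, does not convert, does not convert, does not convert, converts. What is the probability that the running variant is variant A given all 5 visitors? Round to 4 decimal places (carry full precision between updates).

0.9685

After 'does not convert': P(A) = 0.3·0.7000 / (0.3·0.7000 + 0.15·0.3000) ≈ 0.8235
After 'does not convert': P(A) = 0.3·0.8235 / (0.3·0.8235 + 0.15·0.1765) ≈ 0.9032
After 'does not convert': P(A) = 0.3·0.9032 / (0.3·0.9032 + 0.15·0.0968) ≈ 0.9492
After 'does not convert': P(A) = 0.3·0.9492 / (0.3·0.9492 + 0.15·0.0508) ≈ 0.9739
After 'converts': P(A) = 0.7·0.9739 / (0.7·0.9739 + 0.85·0.0261) ≈ 0.9685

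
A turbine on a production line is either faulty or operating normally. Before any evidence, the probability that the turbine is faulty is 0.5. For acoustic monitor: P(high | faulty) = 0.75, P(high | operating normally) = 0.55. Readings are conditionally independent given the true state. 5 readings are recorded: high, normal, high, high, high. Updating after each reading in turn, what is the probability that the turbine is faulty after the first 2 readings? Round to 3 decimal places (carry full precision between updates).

0.431

After 'high': P(faulty) = 0.75·0.5000 / (0.75·0.5000 + 0.55·0.5000) ≈ 0.5769
After 'normal': P(faulty) = 0.25·0.5769 / (0.25·0.5769 + 0.45·0.4231) ≈ 0.4310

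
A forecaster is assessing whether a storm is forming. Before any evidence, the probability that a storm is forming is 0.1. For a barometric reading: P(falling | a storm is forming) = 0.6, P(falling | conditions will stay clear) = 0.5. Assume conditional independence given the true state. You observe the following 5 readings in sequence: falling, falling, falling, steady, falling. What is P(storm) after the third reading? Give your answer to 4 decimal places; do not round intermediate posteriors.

0.1611

After 'falling': P(storm) = 0.6·0.1000 / (0.6·0.1000 + 0.5·0.9000) ≈ 0.1176
After 'falling': P(storm) = 0.6·0.1176 / (0.6·0.1176 + 0.5·0.8824) ≈ 0.1379
After 'falling': P(storm) = 0.6·0.1379 / (0.6·0.1379 + 0.5·0.8621) ≈ 0.1611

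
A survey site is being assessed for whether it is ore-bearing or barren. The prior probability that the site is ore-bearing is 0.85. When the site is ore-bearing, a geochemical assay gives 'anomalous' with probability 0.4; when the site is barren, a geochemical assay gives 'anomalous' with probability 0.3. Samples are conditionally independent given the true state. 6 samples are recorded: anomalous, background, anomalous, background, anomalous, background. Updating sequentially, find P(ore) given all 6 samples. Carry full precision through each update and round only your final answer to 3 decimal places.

0.894

After 'anomalous': P(ore) = 0.4·0.8500 / (0.4·0.8500 + 0.3·0.1500) ≈ 0.8831
After 'background': P(ore) = 0.6·0.8831 / (0.6·0.8831 + 0.7·0.1169) ≈ 0.8662
After 'anomalous': P(ore) = 0.4·0.8662 / (0.4·0.8662 + 0.3·0.1338) ≈ 0.8962
After 'background': P(ore) = 0.6·0.8962 / (0.6·0.8962 + 0.7·0.1038) ≈ 0.8810
After 'anomalous': P(ore) = 0.4·0.8810 / (0.4·0.8810 + 0.3·0.1190) ≈ 0.9080
After 'background': P(ore) = 0.6·0.9080 / (0.6·0.9080 + 0.7·0.0920) ≈ 0.8943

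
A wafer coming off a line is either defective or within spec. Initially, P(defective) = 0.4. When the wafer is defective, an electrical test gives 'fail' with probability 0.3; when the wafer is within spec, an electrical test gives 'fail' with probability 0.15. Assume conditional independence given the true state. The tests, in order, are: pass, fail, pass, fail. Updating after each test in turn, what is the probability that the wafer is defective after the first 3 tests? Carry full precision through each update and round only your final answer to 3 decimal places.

After 'pass': P(defective) = 0.7·0.4000 / (0.7·0.4000 + 0.85·0.6000) ≈ 0.3544
After 'fail': P(defective) = 0.3·0.3544 / (0.3·0.3544 + 0.15·0.6456) ≈ 0.5234
After 'pass': P(defective) = 0.7·0.5234 / (0.7·0.5234 + 0.85·0.4766) ≈ 0.4749

0.475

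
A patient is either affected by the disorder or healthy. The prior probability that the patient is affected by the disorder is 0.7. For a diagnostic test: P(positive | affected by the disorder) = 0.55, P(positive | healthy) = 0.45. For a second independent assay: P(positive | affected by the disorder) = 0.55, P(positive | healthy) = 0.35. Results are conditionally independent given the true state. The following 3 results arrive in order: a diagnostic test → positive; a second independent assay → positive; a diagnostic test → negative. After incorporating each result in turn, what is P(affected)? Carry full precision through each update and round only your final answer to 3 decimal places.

After a diagnostic test='positive': P(affected) = 0.55·0.7000 / (0.55·0.7000 + 0.45·0.3000) ≈ 0.7404
After a second independent assay='positive': P(affected) = 0.55·0.7404 / (0.55·0.7404 + 0.35·0.2596) ≈ 0.8176
After a diagnostic test='negative': P(affected) = 0.45·0.8176 / (0.45·0.8176 + 0.55·0.1824) ≈ 0.7857

0.786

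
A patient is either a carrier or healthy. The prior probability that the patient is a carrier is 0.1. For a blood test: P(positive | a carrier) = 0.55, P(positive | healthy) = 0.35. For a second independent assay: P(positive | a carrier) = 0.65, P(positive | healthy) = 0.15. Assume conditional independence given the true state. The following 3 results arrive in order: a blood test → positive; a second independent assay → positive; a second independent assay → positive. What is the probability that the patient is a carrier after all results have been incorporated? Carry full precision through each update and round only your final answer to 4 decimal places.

After a blood test='positive': P(carrier) = 0.55·0.1000 / (0.55·0.1000 + 0.35·0.9000) ≈ 0.1486
After a second independent assay='positive': P(carrier) = 0.65·0.1486 / (0.65·0.1486 + 0.15·0.8514) ≈ 0.4307
After a second independent assay='positive': P(carrier) = 0.65·0.4307 / (0.65·0.4307 + 0.15·0.5693) ≈ 0.7663

0.7663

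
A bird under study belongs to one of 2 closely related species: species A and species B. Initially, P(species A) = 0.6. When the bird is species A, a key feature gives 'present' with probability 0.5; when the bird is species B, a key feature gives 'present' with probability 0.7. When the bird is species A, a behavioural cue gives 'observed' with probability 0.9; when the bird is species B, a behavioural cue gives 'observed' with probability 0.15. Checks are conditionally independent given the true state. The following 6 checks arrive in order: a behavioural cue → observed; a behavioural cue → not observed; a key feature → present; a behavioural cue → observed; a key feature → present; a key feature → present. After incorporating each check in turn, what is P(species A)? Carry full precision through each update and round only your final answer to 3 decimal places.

After a behavioural cue='observed': P(species A) = 0.9·0.6000 / (0.9·0.6000 + 0.15·0.4000) ≈ 0.9000
After a behavioural cue='not observed': P(species A) = 0.1·0.9000 / (0.1·0.9000 + 0.85·0.1000) ≈ 0.5143
After a key feature='present': P(species A) = 0.5·0.5143 / (0.5·0.5143 + 0.7·0.4857) ≈ 0.4306
After a behavioural cue='observed': P(species A) = 0.9·0.4306 / (0.9·0.4306 + 0.15·0.5694) ≈ 0.8194
After a key feature='present': P(species A) = 0.5·0.8194 / (0.5·0.8194 + 0.7·0.1806) ≈ 0.7642
After a key feature='present': P(species A) = 0.5·0.7642 / (0.5·0.7642 + 0.7·0.2358) ≈ 0.6984

0.698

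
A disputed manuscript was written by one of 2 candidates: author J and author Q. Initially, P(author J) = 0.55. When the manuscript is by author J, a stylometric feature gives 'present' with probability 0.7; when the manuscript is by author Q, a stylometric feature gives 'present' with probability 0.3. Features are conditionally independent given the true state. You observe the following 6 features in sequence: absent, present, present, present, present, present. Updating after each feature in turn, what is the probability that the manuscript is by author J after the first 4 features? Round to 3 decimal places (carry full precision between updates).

After 'absent': P(author J) = 0.3·0.5500 / (0.3·0.5500 + 0.7·0.4500) ≈ 0.3438
After 'present': P(author J) = 0.7·0.3438 / (0.7·0.3438 + 0.3·0.6562) ≈ 0.5500
After 'present': P(author J) = 0.7·0.5500 / (0.7·0.5500 + 0.3·0.4500) ≈ 0.7404
After 'present': P(author J) = 0.7·0.7404 / (0.7·0.7404 + 0.3·0.2596) ≈ 0.8694

0.869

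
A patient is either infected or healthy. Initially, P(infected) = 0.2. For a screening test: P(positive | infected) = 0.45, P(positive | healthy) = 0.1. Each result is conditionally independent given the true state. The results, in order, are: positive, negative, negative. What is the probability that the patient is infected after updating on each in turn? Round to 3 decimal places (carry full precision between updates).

0.296

Apply Bayes' rule sequentially, carrying P(infected) forward.
After 'positive': P(infected) = 0.45·0.2000 / (0.45·0.2000 + 0.1·0.8000) ≈ 0.5294
After 'negative': P(infected) = 0.55·0.5294 / (0.55·0.5294 + 0.9·0.4706) ≈ 0.4074
After 'negative': P(infected) = 0.55·0.4074 / (0.55·0.4074 + 0.9·0.5926) ≈ 0.2958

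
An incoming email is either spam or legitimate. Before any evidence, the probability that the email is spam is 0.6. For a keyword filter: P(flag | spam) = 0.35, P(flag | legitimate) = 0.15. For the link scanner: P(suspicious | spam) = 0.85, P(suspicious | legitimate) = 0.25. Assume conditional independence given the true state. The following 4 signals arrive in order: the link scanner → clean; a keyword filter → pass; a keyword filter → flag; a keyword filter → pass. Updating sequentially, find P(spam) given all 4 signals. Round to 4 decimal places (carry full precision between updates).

0.2904

After the link scanner='clean': P(spam) = 0.15·0.6000 / (0.15·0.6000 + 0.75·0.4000) ≈ 0.2308
After a keyword filter='pass': P(spam) = 0.65·0.2308 / (0.65·0.2308 + 0.85·0.7692) ≈ 0.1866
After a keyword filter='flag': P(spam) = 0.35·0.1866 / (0.35·0.1866 + 0.15·0.8134) ≈ 0.3487
After a keyword filter='pass': P(spam) = 0.65·0.3487 / (0.65·0.3487 + 0.85·0.6513) ≈ 0.2904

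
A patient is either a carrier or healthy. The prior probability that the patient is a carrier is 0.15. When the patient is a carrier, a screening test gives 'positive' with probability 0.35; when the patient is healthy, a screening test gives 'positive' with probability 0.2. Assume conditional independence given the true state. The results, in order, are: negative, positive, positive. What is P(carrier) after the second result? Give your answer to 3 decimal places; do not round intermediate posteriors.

After 'negative': P(carrier) = 0.65·0.1500 / (0.65·0.1500 + 0.8·0.8500) ≈ 0.1254
After 'positive': P(carrier) = 0.35·0.1254 / (0.35·0.1254 + 0.2·0.8746) ≈ 0.2006

0.201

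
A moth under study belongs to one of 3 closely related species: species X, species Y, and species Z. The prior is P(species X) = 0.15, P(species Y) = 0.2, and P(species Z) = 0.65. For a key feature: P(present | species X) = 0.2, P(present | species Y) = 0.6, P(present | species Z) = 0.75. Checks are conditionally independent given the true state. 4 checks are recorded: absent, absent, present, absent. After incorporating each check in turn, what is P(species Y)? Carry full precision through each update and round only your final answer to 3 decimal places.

After 'absent': normaliser = 0.8·0.1500 + 0.4·0.2000 + 0.25·0.6500; P(species X) ≈ 0.3310, P(species Y) ≈ 0.2207, P(species Z) ≈ 0.4483
After 'absent': normaliser = 0.8·0.3310 + 0.4·0.2207 + 0.25·0.4483; P(species X) ≈ 0.5693, P(species Y) ≈ 0.1898, P(species Z) ≈ 0.2409
After 'present': normaliser = 0.2·0.5693 + 0.6·0.1898 + 0.75·0.2409; P(species X) ≈ 0.2788, P(species Y) ≈ 0.2788, P(species Z) ≈ 0.4424
After 'absent': normaliser = 0.8·0.2788 + 0.4·0.2788 + 0.25·0.4424; P(species X) ≈ 0.5010, P(species Y) ≈ 0.2505, P(species Z) ≈ 0.2485

0.251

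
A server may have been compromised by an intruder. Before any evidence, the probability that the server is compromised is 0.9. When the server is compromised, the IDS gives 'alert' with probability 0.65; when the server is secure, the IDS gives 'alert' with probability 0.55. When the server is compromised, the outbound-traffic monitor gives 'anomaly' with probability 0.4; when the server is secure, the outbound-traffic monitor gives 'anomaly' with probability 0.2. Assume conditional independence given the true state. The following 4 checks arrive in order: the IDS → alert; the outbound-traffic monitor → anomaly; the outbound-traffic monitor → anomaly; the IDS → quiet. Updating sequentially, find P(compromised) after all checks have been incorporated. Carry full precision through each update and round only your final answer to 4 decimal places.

After the IDS='alert': P(compromised) = 0.65·0.9000 / (0.65·0.9000 + 0.55·0.1000) ≈ 0.9141
After the outbound-traffic monitor='anomaly': P(compromised) = 0.4·0.9141 / (0.4·0.9141 + 0.2·0.0859) ≈ 0.9551
After the outbound-traffic monitor='anomaly': P(compromised) = 0.4·0.9551 / (0.4·0.9551 + 0.2·0.0449) ≈ 0.9770
After the IDS='quiet': P(compromised) = 0.35·0.9770 / (0.35·0.9770 + 0.45·0.0230) ≈ 0.9707

0.9707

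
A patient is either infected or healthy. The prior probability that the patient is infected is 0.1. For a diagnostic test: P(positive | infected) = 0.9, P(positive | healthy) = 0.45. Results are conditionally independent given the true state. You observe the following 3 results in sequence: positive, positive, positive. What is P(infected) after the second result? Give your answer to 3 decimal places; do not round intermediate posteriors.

After 'positive': P(infected) = 0.9·0.1000 / (0.9·0.1000 + 0.45·0.9000) ≈ 0.1818
After 'positive': P(infected) = 0.9·0.1818 / (0.9·0.1818 + 0.45·0.8182) ≈ 0.3077

0.308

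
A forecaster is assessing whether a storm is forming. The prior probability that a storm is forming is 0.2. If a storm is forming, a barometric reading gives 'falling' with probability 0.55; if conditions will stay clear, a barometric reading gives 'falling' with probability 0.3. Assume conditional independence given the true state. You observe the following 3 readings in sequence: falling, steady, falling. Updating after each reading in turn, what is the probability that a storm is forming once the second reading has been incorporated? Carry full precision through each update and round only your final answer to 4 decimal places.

After 'falling': P(storm) = 0.55·0.2000 / (0.55·0.2000 + 0.3·0.8000) ≈ 0.3143
After 'steady': P(storm) = 0.45·0.3143 / (0.45·0.3143 + 0.7·0.6857) ≈ 0.2276

0.2276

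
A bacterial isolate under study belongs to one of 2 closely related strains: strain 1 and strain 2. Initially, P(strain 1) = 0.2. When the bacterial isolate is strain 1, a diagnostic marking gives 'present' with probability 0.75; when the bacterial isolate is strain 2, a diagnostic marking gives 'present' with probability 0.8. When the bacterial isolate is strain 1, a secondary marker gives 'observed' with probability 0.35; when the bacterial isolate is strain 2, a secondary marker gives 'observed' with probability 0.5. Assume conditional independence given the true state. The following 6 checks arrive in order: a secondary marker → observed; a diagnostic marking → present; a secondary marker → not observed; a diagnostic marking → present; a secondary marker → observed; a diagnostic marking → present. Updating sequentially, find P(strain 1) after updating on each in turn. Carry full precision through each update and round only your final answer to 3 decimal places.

0.116

After a secondary marker='observed': P(strain 1) = 0.35·0.2000 / (0.35·0.2000 + 0.5·0.8000) ≈ 0.1489
After a diagnostic marking='present': P(strain 1) = 0.75·0.1489 / (0.75·0.1489 + 0.8·0.8511) ≈ 0.1409
After a secondary marker='not observed': P(strain 1) = 0.65·0.1409 / (0.65·0.1409 + 0.5·0.8591) ≈ 0.1758
After a diagnostic marking='present': P(strain 1) = 0.75·0.1758 / (0.75·0.1758 + 0.8·0.8242) ≈ 0.1666
After a secondary marker='observed': P(strain 1) = 0.35·0.1666 / (0.35·0.1666 + 0.5·0.8334) ≈ 0.1228
After a diagnostic marking='present': P(strain 1) = 0.75·0.1228 / (0.75·0.1228 + 0.8·0.8772) ≈ 0.1160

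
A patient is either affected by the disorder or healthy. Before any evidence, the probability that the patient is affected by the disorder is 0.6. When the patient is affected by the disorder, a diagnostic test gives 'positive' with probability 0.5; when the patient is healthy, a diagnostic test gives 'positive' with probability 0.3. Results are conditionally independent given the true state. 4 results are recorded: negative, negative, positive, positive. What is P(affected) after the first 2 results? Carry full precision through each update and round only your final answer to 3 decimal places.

0.434

After 'negative': P(affected) = 0.5·0.6000 / (0.5·0.6000 + 0.7·0.4000) ≈ 0.5172
After 'negative': P(affected) = 0.5·0.5172 / (0.5·0.5172 + 0.7·0.4828) ≈ 0.4335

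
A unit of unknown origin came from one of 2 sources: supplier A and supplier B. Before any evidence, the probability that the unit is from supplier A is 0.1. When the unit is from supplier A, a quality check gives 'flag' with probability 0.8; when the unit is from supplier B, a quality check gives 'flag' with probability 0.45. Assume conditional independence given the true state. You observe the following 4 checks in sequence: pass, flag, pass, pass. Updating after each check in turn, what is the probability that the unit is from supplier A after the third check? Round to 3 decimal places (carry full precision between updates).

0.025

After 'pass': P(supplier A) = 0.2·0.1000 / (0.2·0.1000 + 0.55·0.9000) ≈ 0.0388
After 'flag': P(supplier A) = 0.8·0.0388 / (0.8·0.0388 + 0.45·0.9612) ≈ 0.0670
After 'pass': P(supplier A) = 0.2·0.0670 / (0.2·0.0670 + 0.55·0.9330) ≈ 0.0255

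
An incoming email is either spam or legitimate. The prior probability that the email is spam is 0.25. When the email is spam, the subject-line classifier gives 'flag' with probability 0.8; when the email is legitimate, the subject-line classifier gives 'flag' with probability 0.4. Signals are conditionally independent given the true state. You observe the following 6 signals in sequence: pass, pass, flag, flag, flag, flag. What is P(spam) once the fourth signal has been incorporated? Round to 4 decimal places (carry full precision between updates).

Apply Bayes' rule sequentially, carrying P(spam) forward.
After 'pass': P(spam) = 0.2·0.2500 / (0.2·0.2500 + 0.6·0.7500) ≈ 0.1000
After 'pass': P(spam) = 0.2·0.1000 / (0.2·0.1000 + 0.6·0.9000) ≈ 0.0357
After 'flag': P(spam) = 0.8·0.0357 / (0.8·0.0357 + 0.4·0.9643) ≈ 0.0690
After 'flag': P(spam) = 0.8·0.0690 / (0.8·0.0690 + 0.4·0.9310) ≈ 0.1290

0.1290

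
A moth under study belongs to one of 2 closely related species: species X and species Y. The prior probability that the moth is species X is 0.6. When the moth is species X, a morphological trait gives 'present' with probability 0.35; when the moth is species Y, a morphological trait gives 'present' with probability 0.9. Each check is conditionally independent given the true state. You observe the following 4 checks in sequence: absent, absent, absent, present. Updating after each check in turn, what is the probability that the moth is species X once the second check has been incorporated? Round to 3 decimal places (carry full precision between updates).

0.984

Apply Bayes' rule sequentially, carrying P(species X) forward.
After 'absent': P(species X) = 0.65·0.6000 / (0.65·0.6000 + 0.1·0.4000) ≈ 0.9070
After 'absent': P(species X) = 0.65·0.9070 / (0.65·0.9070 + 0.1·0.0930) ≈ 0.9845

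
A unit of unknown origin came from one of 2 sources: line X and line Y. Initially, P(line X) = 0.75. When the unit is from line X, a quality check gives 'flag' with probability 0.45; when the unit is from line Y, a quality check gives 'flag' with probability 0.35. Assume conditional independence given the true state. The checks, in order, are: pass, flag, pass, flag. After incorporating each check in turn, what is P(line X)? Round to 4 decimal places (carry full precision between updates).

After 'pass': P(line X) = 0.55·0.7500 / (0.55·0.7500 + 0.65·0.2500) ≈ 0.7174
After 'flag': P(line X) = 0.45·0.7174 / (0.45·0.7174 + 0.35·0.2826) ≈ 0.7655
After 'pass': P(line X) = 0.55·0.7655 / (0.55·0.7655 + 0.65·0.2345) ≈ 0.7342
After 'flag': P(line X) = 0.45·0.7342 / (0.45·0.7342 + 0.35·0.2658) ≈ 0.7803

0.7803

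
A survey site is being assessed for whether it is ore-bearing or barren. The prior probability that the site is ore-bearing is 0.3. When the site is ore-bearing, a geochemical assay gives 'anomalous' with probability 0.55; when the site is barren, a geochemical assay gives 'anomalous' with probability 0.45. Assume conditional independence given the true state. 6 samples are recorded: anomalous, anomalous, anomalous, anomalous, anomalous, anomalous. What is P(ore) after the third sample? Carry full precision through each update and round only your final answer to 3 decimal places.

Each posterior becomes the prior for the next update.
After 'anomalous': P(ore) = 0.55·0.3000 / (0.55·0.3000 + 0.45·0.7000) ≈ 0.3438
After 'anomalous': P(ore) = 0.55·0.3438 / (0.55·0.3438 + 0.45·0.6562) ≈ 0.3903
After 'anomalous': P(ore) = 0.55·0.3903 / (0.55·0.3903 + 0.45·0.6097) ≈ 0.4390

0.439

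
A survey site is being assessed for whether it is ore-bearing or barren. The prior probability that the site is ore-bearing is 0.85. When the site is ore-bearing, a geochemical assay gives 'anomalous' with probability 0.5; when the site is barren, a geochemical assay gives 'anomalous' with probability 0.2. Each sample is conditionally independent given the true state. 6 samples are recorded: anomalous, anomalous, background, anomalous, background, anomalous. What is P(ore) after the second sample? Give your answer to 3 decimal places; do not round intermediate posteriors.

0.973

Each posterior becomes the prior for the next update.
After 'anomalous': P(ore) = 0.5·0.8500 / (0.5·0.8500 + 0.2·0.1500) ≈ 0.9341
After 'anomalous': P(ore) = 0.5·0.9341 / (0.5·0.9341 + 0.2·0.0659) ≈ 0.9725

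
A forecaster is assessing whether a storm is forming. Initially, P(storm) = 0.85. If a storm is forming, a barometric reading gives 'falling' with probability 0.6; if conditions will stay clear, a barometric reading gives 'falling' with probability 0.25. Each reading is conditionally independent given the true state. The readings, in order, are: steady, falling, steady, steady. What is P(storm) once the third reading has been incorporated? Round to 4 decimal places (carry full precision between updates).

0.7946

After 'steady': P(storm) = 0.4·0.8500 / (0.4·0.8500 + 0.75·0.1500) ≈ 0.7514
After 'falling': P(storm) = 0.6·0.7514 / (0.6·0.7514 + 0.25·0.2486) ≈ 0.8788
After 'steady': P(storm) = 0.4·0.8788 / (0.4·0.8788 + 0.75·0.1212) ≈ 0.7946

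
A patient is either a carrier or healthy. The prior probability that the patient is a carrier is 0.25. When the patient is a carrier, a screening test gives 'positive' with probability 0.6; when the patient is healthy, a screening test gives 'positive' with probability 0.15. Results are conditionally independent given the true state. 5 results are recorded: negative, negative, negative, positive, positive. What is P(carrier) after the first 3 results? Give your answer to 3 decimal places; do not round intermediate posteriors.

0.034

After 'negative': P(carrier) = 0.4·0.2500 / (0.4·0.2500 + 0.85·0.7500) ≈ 0.1356
After 'negative': P(carrier) = 0.4·0.1356 / (0.4·0.1356 + 0.85·0.8644) ≈ 0.0687
After 'negative': P(carrier) = 0.4·0.0687 / (0.4·0.0687 + 0.85·0.9313) ≈ 0.0336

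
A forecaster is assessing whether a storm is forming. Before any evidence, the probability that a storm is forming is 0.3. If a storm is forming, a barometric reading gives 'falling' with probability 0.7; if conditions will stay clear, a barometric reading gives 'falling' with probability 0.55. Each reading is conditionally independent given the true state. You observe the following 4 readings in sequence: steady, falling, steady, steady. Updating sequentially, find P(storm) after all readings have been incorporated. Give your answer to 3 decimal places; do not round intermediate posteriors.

Apply Bayes' rule sequentially, carrying P(storm) forward.
After 'steady': P(storm) = 0.3·0.3000 / (0.3·0.3000 + 0.45·0.7000) ≈ 0.2222
After 'falling': P(storm) = 0.7·0.2222 / (0.7·0.2222 + 0.55·0.7778) ≈ 0.2667
After 'steady': P(storm) = 0.3·0.2667 / (0.3·0.2667 + 0.45·0.7333) ≈ 0.1951
After 'steady': P(storm) = 0.3·0.1951 / (0.3·0.1951 + 0.45·0.8049) ≈ 0.1391

0.139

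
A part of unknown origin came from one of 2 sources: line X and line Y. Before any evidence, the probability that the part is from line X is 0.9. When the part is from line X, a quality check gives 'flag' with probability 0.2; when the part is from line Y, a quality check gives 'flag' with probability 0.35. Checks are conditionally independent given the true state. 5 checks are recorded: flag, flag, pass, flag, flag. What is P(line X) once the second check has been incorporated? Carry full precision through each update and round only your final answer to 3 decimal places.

0.746

Apply Bayes' rule sequentially, carrying P(line X) forward.
After 'flag': P(line X) = 0.2·0.9000 / (0.2·0.9000 + 0.35·0.1000) ≈ 0.8372
After 'flag': P(line X) = 0.2·0.8372 / (0.2·0.8372 + 0.35·0.1628) ≈ 0.7461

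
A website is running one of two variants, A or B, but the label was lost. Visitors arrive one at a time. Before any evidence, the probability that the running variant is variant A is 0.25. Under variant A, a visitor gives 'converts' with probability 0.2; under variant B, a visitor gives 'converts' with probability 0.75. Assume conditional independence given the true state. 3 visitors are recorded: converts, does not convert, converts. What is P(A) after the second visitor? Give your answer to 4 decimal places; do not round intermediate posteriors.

0.2215

After 'converts': P(A) = 0.2·0.2500 / (0.2·0.2500 + 0.75·0.7500) ≈ 0.0816
After 'does not convert': P(A) = 0.8·0.0816 / (0.8·0.0816 + 0.25·0.9184) ≈ 0.2215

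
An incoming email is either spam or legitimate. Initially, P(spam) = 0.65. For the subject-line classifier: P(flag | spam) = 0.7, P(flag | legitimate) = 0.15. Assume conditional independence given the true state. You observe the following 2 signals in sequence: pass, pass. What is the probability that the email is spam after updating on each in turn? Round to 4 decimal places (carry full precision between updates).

After 'pass': P(spam) = 0.3·0.6500 / (0.3·0.6500 + 0.85·0.3500) ≈ 0.3959
After 'pass': P(spam) = 0.3·0.3959 / (0.3·0.3959 + 0.85·0.6041) ≈ 0.1879

0.1879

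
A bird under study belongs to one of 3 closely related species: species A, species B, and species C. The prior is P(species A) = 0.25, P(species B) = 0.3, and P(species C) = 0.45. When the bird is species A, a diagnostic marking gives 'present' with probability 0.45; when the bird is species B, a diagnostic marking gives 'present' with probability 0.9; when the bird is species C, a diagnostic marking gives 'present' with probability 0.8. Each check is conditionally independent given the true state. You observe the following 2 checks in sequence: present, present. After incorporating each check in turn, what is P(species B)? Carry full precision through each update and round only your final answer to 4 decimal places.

0.4178

After 'present': normaliser = 0.45·0.2500 + 0.9·0.3000 + 0.8·0.4500; P(species A) ≈ 0.1515, P(species B) ≈ 0.3636, P(species C) ≈ 0.4848
After 'present': normaliser = 0.45·0.1515 + 0.9·0.3636 + 0.8·0.4848; P(species A) ≈ 0.0870, P(species B) ≈ 0.4178, P(species C) ≈ 0.4952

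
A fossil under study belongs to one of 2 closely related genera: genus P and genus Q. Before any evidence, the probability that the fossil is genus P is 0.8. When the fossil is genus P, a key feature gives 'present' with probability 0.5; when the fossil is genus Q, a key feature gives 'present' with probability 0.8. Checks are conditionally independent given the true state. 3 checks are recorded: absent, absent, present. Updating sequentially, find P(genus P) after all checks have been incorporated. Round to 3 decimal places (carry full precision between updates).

0.940

Apply Bayes' rule sequentially, carrying P(genus P) forward.
After 'absent': P(genus P) = 0.5·0.8000 / (0.5·0.8000 + 0.2·0.2000) ≈ 0.9091
After 'absent': P(genus P) = 0.5·0.9091 / (0.5·0.9091 + 0.2·0.0909) ≈ 0.9615
After 'present': P(genus P) = 0.5·0.9615 / (0.5·0.9615 + 0.8·0.0385) ≈ 0.9398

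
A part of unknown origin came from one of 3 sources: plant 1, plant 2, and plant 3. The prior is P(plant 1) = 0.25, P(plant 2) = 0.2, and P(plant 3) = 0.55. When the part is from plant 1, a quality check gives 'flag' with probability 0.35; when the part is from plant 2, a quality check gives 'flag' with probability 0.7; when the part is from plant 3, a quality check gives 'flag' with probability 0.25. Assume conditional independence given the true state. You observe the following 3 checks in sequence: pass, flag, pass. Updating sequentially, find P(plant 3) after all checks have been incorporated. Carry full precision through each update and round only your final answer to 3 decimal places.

0.609

After 'pass': normaliser = 0.65·0.2500 + 0.3·0.2000 + 0.75·0.5500; P(plant 1) ≈ 0.2559, P(plant 2) ≈ 0.0945, P(plant 3) ≈ 0.6496
After 'flag': normaliser = 0.35·0.2559 + 0.7·0.0945 + 0.25·0.6496; P(plant 1) ≈ 0.2816, P(plant 2) ≈ 0.2079, P(plant 3) ≈ 0.5105
After 'pass': normaliser = 0.65·0.2816 + 0.3·0.2079 + 0.75·0.5105; P(plant 1) ≈ 0.2913, P(plant 2) ≈ 0.0993, P(plant 3) ≈ 0.6094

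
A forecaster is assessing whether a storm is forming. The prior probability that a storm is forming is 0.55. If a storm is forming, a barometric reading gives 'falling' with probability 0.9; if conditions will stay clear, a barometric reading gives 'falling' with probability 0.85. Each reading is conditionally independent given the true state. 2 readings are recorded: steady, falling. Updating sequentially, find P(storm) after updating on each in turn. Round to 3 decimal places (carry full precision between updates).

Apply Bayes' rule sequentially, carrying P(storm) forward.
After 'steady': P(storm) = 0.1·0.5500 / (0.1·0.5500 + 0.15·0.4500) ≈ 0.4490
After 'falling': P(storm) = 0.9·0.4490 / (0.9·0.4490 + 0.85·0.5510) ≈ 0.4632

0.463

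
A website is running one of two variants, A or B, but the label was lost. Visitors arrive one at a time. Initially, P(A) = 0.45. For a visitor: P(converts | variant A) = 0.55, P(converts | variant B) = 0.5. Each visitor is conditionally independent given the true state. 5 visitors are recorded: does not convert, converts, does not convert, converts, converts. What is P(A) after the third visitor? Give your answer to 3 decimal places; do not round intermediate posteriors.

After 'does not convert': P(A) = 0.45·0.4500 / (0.45·0.4500 + 0.5·0.5500) ≈ 0.4241
After 'converts': P(A) = 0.55·0.4241 / (0.55·0.4241 + 0.5·0.5759) ≈ 0.4475
After 'does not convert': P(A) = 0.45·0.4475 / (0.45·0.4475 + 0.5·0.5525) ≈ 0.4216

0.422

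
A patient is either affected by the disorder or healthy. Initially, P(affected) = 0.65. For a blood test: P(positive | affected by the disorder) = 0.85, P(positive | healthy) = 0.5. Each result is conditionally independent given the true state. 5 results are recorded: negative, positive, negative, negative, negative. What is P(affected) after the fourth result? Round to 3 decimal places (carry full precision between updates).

0.079

After 'negative': P(affected) = 0.15·0.6500 / (0.15·0.6500 + 0.5·0.3500) ≈ 0.3578
After 'positive': P(affected) = 0.85·0.3578 / (0.85·0.3578 + 0.5·0.6422) ≈ 0.4864
After 'negative': P(affected) = 0.15·0.4864 / (0.15·0.4864 + 0.5·0.5136) ≈ 0.2213
After 'negative': P(affected) = 0.15·0.2213 / (0.15·0.2213 + 0.5·0.7787) ≈ 0.0785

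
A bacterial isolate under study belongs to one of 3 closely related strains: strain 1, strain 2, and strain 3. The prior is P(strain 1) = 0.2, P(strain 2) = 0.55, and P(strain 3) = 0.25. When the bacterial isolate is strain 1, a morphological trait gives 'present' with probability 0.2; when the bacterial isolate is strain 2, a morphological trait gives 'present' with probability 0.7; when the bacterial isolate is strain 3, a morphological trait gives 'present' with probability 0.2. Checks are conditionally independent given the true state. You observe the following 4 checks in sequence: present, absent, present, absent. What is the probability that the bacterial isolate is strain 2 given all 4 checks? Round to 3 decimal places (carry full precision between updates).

0.678

After 'present': normaliser = 0.2·0.2000 + 0.7·0.5500 + 0.2·0.2500; P(strain 1) ≈ 0.0842, P(strain 2) ≈ 0.8105, P(strain 3) ≈ 0.1053
After 'absent': normaliser = 0.8·0.0842 + 0.3·0.8105 + 0.8·0.1053; P(strain 1) ≈ 0.1707, P(strain 2) ≈ 0.6160, P(strain 3) ≈ 0.2133
After 'present': normaliser = 0.2·0.1707 + 0.7·0.6160 + 0.2·0.2133; P(strain 1) ≈ 0.0672, P(strain 2) ≈ 0.8488, P(strain 3) ≈ 0.0840
After 'absent': normaliser = 0.8·0.0672 + 0.3·0.8488 + 0.8·0.0840; P(strain 1) ≈ 0.1431, P(strain 2) ≈ 0.6780, P(strain 3) ≈ 0.1789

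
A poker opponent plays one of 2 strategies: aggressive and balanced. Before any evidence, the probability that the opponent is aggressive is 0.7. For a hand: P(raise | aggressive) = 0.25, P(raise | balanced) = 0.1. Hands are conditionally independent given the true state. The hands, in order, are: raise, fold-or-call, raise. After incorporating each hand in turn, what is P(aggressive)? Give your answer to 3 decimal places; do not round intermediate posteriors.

0.924

After 'raise': P(aggressive) = 0.25·0.7000 / (0.25·0.7000 + 0.1·0.3000) ≈ 0.8537
After 'fold-or-call': P(aggressive) = 0.75·0.8537 / (0.75·0.8537 + 0.9·0.1463) ≈ 0.8294
After 'raise': P(aggressive) = 0.25·0.8294 / (0.25·0.8294 + 0.1·0.1706) ≈ 0.9240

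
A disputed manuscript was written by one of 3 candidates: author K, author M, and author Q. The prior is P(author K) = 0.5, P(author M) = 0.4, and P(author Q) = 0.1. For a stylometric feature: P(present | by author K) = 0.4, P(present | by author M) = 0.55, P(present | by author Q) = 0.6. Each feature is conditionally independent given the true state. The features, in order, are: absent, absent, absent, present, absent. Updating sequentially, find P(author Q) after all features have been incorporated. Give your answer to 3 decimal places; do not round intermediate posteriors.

After 'absent': normaliser = 0.6·0.5000 + 0.45·0.4000 + 0.4·0.1000; P(author K) ≈ 0.5769, P(author M) ≈ 0.3462, P(author Q) ≈ 0.0769
After 'absent': normaliser = 0.6·0.5769 + 0.45·0.3462 + 0.4·0.0769; P(author K) ≈ 0.6498, P(author M) ≈ 0.2924, P(author Q) ≈ 0.0578
After 'absent': normaliser = 0.6·0.6498 + 0.45·0.2924 + 0.4·0.0578; P(author K) ≈ 0.7159, P(author M) ≈ 0.2416, P(author Q) ≈ 0.0424
After 'present': normaliser = 0.4·0.7159 + 0.55·0.2416 + 0.6·0.0424; P(author K) ≈ 0.6439, P(author M) ≈ 0.2988, P(author Q) ≈ 0.0572
After 'absent': normaliser = 0.6·0.6439 + 0.45·0.2988 + 0.4·0.0572; P(author K) ≈ 0.7106, P(author M) ≈ 0.2473, P(author Q) ≈ 0.0421

0.042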